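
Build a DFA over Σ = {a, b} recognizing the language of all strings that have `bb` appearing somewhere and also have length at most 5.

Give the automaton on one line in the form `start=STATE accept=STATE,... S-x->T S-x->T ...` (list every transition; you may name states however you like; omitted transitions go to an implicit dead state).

Handle the two conditions separately and then intersect. The first has 3 states tracking whether and how much of `bb` has been seen; the second has 7 states tracking the input length, saturating at 6. A product state is a pair (one from each), accepting exactly when both do. After merging equivalent states the machine shrinks.
          a    b  
>  q0     q1   q2 
   q1     q3   q4 
   q2     q3   q5 
   q3     q6   q7 
   q4     q6   q8 
 * q5     q8   q8 
   q6     q9  q10 
   q7     q9  q11 
 * q8    q11  q11 
   q9     q9   q9 
   q10    q9  q12 
 * q11   q12  q12 
 * q12    q9   q9 
(> = start, * = accepting)

start=q0 accept=q5,q8,q11,q12 q0-a->q1 q0-b->q2 q1-a->q3 q1-b->q4 q2-a->q3 q2-b->q5 q3-a->q6 q3-b->q7 q4-a->q6 q4-b->q8 q5-a->q8 q5-b->q8 q6-a->q9 q6-b->q10 q7-a->q9 q7-b->q11 q8-a->q11 q8-b->q11 q9-a->q9 q9-b->q9 q10-a->q9 q10-b->q12 q11-a->q12 q11-b->q12 q12-a->q9 q12-b->q9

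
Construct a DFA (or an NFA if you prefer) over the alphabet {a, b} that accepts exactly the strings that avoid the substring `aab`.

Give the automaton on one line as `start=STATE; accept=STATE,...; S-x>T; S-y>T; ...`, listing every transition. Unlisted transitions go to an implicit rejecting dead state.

Track partial matches of the forbidden pattern `aab`. State S3 is a dead state reached once `aab` has occurred; every other state accepts. S0 means no part of `aab` is currently matched.
With 4 states:
        a   b  
>* S0   S1  S0 
 * S1   S2  S0 
 * S2   S2  S3 
   S3   S3  S3 
(> = start, * = accepting)

start=S0; accept=S0,S1,S2; S0-a>S1; S0-b>S0; S1-a>S2; S1-b>S0; S2-a>S2; S2-b>S3; S3-a>S3; S3-b>S3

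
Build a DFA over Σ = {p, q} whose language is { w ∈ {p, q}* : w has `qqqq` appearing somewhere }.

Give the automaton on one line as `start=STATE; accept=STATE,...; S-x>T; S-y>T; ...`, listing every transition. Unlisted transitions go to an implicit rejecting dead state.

States A..D record the length of the longest prefix of `qqqq` that matches the current input suffix. Reaching E means `qqqq` has been seen, and we stay there forever. Accept from E.
A 5-state machine:
       p  q 
>  A   A  B 
   B   A  C 
   C   A  D 
   D   A  E 
 * E   E  E 
(> = start, * = accepting)

start=A; accept=E; A-p>A; A-q>B; B-p>A; B-q>C; C-p>A; C-q>D; D-p>A; D-q>E; E-p>E; E-q>E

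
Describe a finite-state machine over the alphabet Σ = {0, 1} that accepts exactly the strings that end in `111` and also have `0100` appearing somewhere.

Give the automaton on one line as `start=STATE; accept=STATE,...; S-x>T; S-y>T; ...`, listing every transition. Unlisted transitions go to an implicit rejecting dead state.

start=q0; accept=q10; q0-0>q1; q0-1>q2; q1-0>q1; q1-1>q3; q2-0>q1; q2-1>q4; q3-0>q5; q3-1>q4; q4-0>q1; q4-1>q6; q5-0>q7; q5-1>q3; q6-0>q1; q6-1>q6; q7-0>q7; q7-1>q8; q8-0>q7; q8-1>q9; q9-0>q7; q9-1>q10; q10-0>q7; q10-1>q10

Build one automaton per condition and run them in lockstep. One (4 states) tracks how much of the suffix `111` has currently been matched; the other (5 states) tracks whether and how much of `0100` has been seen. Each combined state is a pair, one component from each; accept when both components accept.
With 11 states:
          0    1  
>  q0     q1   q2 
   q1     q1   q3 
   q2     q1   q4 
   q3     q5   q4 
   q4     q1   q6 
   q5     q7   q3 
   q6     q1   q6 
   q7     q7   q8 
   q8     q7   q9 
   q9     q7  q10 
 * q10    q7  q10 
(> = start, * = accepting)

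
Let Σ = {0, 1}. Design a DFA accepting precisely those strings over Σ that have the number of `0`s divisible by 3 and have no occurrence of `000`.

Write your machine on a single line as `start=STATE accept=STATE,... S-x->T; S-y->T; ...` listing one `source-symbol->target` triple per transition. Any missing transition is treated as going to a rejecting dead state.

start=S0; accept=S0,S7,S8; S0-0->S1; S0-1->S0; S1-0->S2; S1-1->S3; S2-0->S4; S2-1->S5; S3-0->S6; S3-1->S3; S4-0->S4; S4-1->S4; S5-0->S7; S5-1->S5; S6-0->S8; S6-1->S5; S7-0->S9; S7-1->S0; S8-0->S4; S8-1->S0; S9-0->S4; S9-1->S3

Handle the two conditions separately and then intersect. The first has 3 states tracking the count of `0`s modulo 3; the second has 4 states tracking partial matches of the forbidden pattern `000`. A product state is a pair (one from each), accepting exactly when both do. Minimizing collapses redundant product states.
        0   1  
>* S0   S1  S0 
   S1   S2  S3 
   S2   S4  S5 
   S3   S6  S3 
   S4   S4  S4 
   S5   S7  S5 
   S6   S8  S5 
 * S7   S9  S0 
 * S8   S4  S0 
   S9   S4  S3 
(> = start, * = accepting)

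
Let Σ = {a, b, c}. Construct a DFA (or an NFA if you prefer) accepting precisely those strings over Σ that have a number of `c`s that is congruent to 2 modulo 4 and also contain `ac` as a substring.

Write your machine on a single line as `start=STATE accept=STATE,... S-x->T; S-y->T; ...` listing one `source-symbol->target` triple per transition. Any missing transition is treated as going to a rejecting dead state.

Run two small machines in parallel and take their product. One (4 states) tracks the count of `c`s modulo 4; the other (3 states) tracks whether and how much of `ac` has been seen. Each combined state is a pair, one component from each; accept when both components accept.
With 12 states:
          a    b    c  
>  q0     q1   q0   q2 
   q1     q1   q0   q3 
   q2     q4   q2   q5 
   q3     q3   q3   q6 
   q4     q4   q2   q6 
   q5     q7   q5   q8 
 * q6     q6   q6   q9 
   q7     q7   q5   q9 
   q8    q10   q8   q0 
   q9     q9   q9  q11 
   q10   q10   q8  q11 
   q11   q11  q11   q3 
(> = start, * = accepting)

start=q0; accept=q6; q0-a->q1; q0-b->q0; q0-c->q2; q1-a->q1; q1-b->q0; q1-c->q3; q2-a->q4; q2-b->q2; q2-c->q5; q3-a->q3; q3-b->q3; q3-c->q6; q4-a->q4; q4-b->q2; q4-c->q6; q5-a->q7; q5-b->q5; q5-c->q8; q6-a->q6; q6-b->q6; q6-c->q9; q7-a->q7; q7-b->q5; q7-c->q9; q8-a->q10; q8-b->q8; q8-c->q0; q9-a->q9; q9-b->q9; q9-c->q11; q10-a->q10; q10-b->q8; q10-c->q11; q11-a->q11; q11-b->q11; q11-c->q3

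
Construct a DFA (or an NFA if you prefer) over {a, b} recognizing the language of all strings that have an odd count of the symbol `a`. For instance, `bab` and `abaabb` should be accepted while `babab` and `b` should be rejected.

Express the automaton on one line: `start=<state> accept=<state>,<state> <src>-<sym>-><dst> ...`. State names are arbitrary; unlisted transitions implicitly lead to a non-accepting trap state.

start=s0 accept=s1 s0-a->s1 s0-b->s0 s1-a->s0 s1-b->s1

The only thing that matters is how many `a`s have appeared, reduced mod 2. Use one state per residue: s0 for 0, …, s1 for 1. Reading `a` moves to the next residue; anything else stays put. s1 is accepting.
        a   b  
>  s0   s1  s0 
 * s1   s0  s1 
(> = start, * = accepting)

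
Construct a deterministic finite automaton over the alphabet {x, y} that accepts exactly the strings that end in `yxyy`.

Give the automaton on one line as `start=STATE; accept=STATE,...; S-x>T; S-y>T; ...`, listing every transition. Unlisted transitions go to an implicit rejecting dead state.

start=S0; accept=S4; S0-x>S0; S0-y>S1; S1-x>S2; S1-y>S1; S2-x>S0; S2-y>S3; S3-x>S2; S3-y>S4; S4-x>S2; S4-y>S1

Let each state record the length of the longest suffix of the input read so far that is also a prefix of `yxyy`. S1 means the last symbol is `y`; S2 means the last 2 symbols are `yx`; S3 means the last 3 symbols are `yxy`; S4 means the last 4 symbols are `yxyy`. Accept only at S4, where the string currently ends in `yxyy`.
With 5 states:
        x   y  
>  S0   S0  S1 
   S1   S2  S1 
   S2   S0  S3 
   S3   S2  S4 
 * S4   S2  S1 
(> = start, * = accepting)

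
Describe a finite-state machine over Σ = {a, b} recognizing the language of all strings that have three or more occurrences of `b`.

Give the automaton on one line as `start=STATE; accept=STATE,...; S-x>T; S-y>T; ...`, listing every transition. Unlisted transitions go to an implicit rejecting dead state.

start=q0; accept=q3,q4; q0-a>q0; q0-b>q1; q1-a>q1; q1-b>q2; q2-a>q2; q2-b>q3; q3-a>q3; q3-b>q4; q4-a>q4; q4-b>q4

Only the number of `b`s matters, and only up to 4. Make a chain q0 → q1 → q2 → q3 → q4 advanced by each `b` (with q4 absorbing); every other symbol self-loops. The accepting set is {q3, q4}.
A 5-state machine:
        a   b  
>  q0   q0  q1 
   q1   q1  q2 
   q2   q2  q3 
 * q3   q3  q4 
 * q4   q4  q4 
(> = start, * = accepting)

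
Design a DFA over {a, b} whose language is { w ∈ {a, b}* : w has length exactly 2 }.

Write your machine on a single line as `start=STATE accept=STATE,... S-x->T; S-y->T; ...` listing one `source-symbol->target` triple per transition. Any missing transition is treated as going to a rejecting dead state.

start=s0; accept=s2; s0-a->s1; s0-b->s1; s1-a->s2; s1-b->s2; s2-a->s3; s2-b->s3; s3-a->s3; s3-b->s3

Count input length up to 3: every symbol moves from s0 toward s3, which means 'more than 2' and absorbs. Accept from {s2}.
4 states suffice.
        a   b  
>  s0   s1  s1 
   s1   s2  s2 
 * s2   s3  s3 
   s3   s3  s3 
(> = start, * = accepting)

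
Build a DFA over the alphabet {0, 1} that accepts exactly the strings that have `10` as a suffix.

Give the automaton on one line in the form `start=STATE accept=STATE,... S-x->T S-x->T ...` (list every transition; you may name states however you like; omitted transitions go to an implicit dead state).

Let each state record the length of the longest suffix of the input read so far that is also a prefix of `10`. s1 means the last symbol is `1`; s2 means the last 2 symbols are `10`. Accept only at s2, where the string currently ends in `10`.
3 states suffice.
        0   1  
>  s0   s0  s1 
   s1   s2  s1 
 * s2   s0  s1 
(> = start, * = accepting)

start=s0 accept=s2 s0-0->s0 s0-1->s1 s1-0->s2 s1-1->s1 s2-0->s0 s2-1->s1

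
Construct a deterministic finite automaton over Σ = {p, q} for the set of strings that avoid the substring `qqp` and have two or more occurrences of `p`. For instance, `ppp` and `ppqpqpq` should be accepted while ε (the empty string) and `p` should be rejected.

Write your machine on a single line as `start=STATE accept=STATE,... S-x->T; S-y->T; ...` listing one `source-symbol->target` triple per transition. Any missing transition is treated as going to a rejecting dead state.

start=S0; accept=S3,S6,S7; S0-p->S1; S0-q->S2; S1-p->S3; S1-q->S4; S2-p->S1; S2-q->S5; S3-p->S3; S3-q->S6; S4-p->S3; S4-q->S5; S5-p->S5; S5-q->S5; S6-p->S3; S6-q->S7; S7-p->S5; S7-q->S7

Handle the two conditions separately and then intersect. The first has 4 states tracking partial matches of the forbidden pattern `qqp`; the second has 4 states tracking the count of `p`s, saturating at 3. A product state is a pair (one from each), accepting exactly when both do. Minimizing collapses redundant product states.
With 8 states:
        p   q  
>  S0   S1  S2 
   S1   S3  S4 
   S2   S1  S5 
 * S3   S3  S6 
   S4   S3  S5 
   S5   S5  S5 
 * S6   S3  S7 
 * S7   S5  S7 
(> = start, * = accepting)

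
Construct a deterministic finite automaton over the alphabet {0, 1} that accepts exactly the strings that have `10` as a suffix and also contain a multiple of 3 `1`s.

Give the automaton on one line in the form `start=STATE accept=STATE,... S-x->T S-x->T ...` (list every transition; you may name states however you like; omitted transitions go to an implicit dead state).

start=s0 accept=s4 s0-0->s0 s0-1->s1 s1-0->s1 s1-1->s2 s2-0->s2 s2-1->s3 s3-0->s4 s3-1->s1 s4-0->s0 s4-1->s1

Build one automaton per condition and run them in lockstep. The first has 3 states tracking how much of the suffix `10` has currently been matched; the second has 3 states tracking the count of `1`s modulo 3. A product state is a pair (one from each), accepting exactly when both do. Equivalent product states are then merged.
A 5-state machine:
        0   1  
>  s0   s0  s1 
   s1   s1  s2 
   s2   s2  s3 
   s3   s4  s1 
 * s4   s0  s1 
(> = start, * = accepting)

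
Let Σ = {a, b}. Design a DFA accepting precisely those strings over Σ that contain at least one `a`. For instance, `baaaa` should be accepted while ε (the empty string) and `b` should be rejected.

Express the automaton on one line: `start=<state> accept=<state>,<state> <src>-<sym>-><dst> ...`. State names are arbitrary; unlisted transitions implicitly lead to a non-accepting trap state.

start=q0 accept=q1,q2 q0-a->q1 q0-b->q0 q1-a->q2 q1-b->q1 q2-a->q2 q2-b->q2

Count `a`s, saturating at 2: state q0 means no `a` yet, q1 means one `a` seen, q2 means more than one. Each `a` increments (capped at q2); other symbols loop. Accept from {q1, q2}.
        a   b  
>  q0   q1  q0 
 * q1   q2  q1 
 * q2   q2  q2 
(> = start, * = accepting)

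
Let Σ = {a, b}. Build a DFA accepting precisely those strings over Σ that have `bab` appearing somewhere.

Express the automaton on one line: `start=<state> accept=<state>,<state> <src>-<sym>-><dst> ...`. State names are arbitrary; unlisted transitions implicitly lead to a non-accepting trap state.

Track how much of `bab` has been matched so far: state q0 is no progress, q3 is the absorbing accept state reached once `bab` has occurred. Intermediate states record partial matches; on a mismatch, fall back to the longest reusable overlap.
        a   b  
>  q0   q0  q1 
   q1   q2  q1 
   q2   q0  q3 
 * q3   q3  q3 
(> = start, * = accepting)

start=q0 accept=q3 q0-a->q0 q0-b->q1 q1-a->q2 q1-b->q1 q2-a->q0 q2-b->q3 q3-a->q3 q3-b->q3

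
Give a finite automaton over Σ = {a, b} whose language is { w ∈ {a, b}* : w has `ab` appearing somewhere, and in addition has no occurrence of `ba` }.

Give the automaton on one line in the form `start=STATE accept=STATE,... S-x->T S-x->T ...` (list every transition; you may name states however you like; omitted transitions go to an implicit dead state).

start=q0 accept=q3 q0-a->q1 q0-b->q2 q1-a->q1 q1-b->q3 q2-a->q4 q2-b->q2 q3-a->q5 q3-b->q3 q4-a->q4 q4-b->q5 q5-a->q5 q5-b->q5

Run two small machines in parallel and take their product. The first has 3 states tracking whether and how much of `ab` has been seen; the second has 3 states tracking partial matches of the forbidden pattern `ba`. A product state is a pair (one from each), accepting exactly when both do.
6 states suffice.
        a   b  
>  q0   q1  q2 
   q1   q1  q3 
   q2   q4  q2 
 * q3   q5  q3 
   q4   q4  q5 
   q5   q5  q5 
(> = start, * = accepting)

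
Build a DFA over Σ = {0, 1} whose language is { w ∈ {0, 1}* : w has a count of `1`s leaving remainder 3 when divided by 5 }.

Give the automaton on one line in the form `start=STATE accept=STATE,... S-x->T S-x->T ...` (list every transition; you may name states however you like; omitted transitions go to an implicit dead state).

start=S0 accept=S3 S0-0->S0 S0-1->S1 S1-0->S1 S1-1->S2 S2-0->S2 S2-1->S3 S3-0->S3 S3-1->S4 S4-0->S4 S4-1->S0

Keep the running count of `1`s modulo 5: each `1` advances along the cycle S0 → S1 → S2 → S3 → S4 → S0 while other symbols loop. Accept at S3.
A 5-state machine:
        0   1  
>  S0   S0  S1 
   S1   S1  S2 
   S2   S2  S3 
 * S3   S3  S4 
   S4   S4  S0 
(> = start, * = accepting)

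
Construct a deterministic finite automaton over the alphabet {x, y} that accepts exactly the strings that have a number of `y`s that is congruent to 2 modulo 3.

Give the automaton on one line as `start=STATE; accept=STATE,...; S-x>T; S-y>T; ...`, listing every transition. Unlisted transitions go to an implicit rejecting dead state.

Keep the running count of `y`s modulo 3: each `y` advances along the cycle q0 → q1 → q2 → q0 while other symbols loop. Accept at q2.
3 states suffice.
        x   y  
>  q0   q0  q1 
   q1   q1  q2 
 * q2   q2  q0 
(> = start, * = accepting)

start=q0; accept=q2; q0-x>q0; q0-y>q1; q1-x>q1; q1-y>q2; q2-x>q2; q2-y>q0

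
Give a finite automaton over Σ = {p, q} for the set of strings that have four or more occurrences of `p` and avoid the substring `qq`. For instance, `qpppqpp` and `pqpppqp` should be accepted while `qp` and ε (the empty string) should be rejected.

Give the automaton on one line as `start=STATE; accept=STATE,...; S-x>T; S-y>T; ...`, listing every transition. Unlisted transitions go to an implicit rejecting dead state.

start=A; accept=I,K; A-p>B; A-q>C; B-p>D; B-q>E; C-p>B; C-q>F; D-p>G; D-q>H; E-p>D; E-q>F; F-p>F; F-q>F; G-p>I; G-q>J; H-p>G; H-q>F; I-p>I; I-q>K; J-p>I; J-q>F; K-p>I; K-q>F

Handle the two conditions separately and then intersect. One (6 states) tracks the count of `p`s, saturating at 5; the other (3 states) tracks partial matches of the forbidden pattern `qq`. Each combined state is a pair, one component from each; accept when both components accept. After merging equivalent states the machine shrinks.
       p  q 
>  A   B  C 
   B   D  E 
   C   B  F 
   D   G  H 
   E   D  F 
   F   F  F 
   G   I  J 
   H   G  F 
 * I   I  K 
   J   I  F 
 * K   I  F 
(> = start, * = accepting)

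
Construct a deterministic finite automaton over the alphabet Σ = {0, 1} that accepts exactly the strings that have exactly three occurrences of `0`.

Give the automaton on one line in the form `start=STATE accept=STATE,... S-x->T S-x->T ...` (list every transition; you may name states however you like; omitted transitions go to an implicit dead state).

Count `0`s, saturating at 4: states A through D mean 0 through 3 `0`s seen; E means more than 3. Each `0` increments (capped at E); other symbols loop. Accept from {D}.
A 5-state machine:
       0  1 
>  A   B  A 
   B   C  B 
   C   D  C 
 * D   E  D 
   E   E  E 
(> = start, * = accepting)

start=A accept=D A-0->B A-1->A B-0->C B-1->B C-0->D C-1->C D-0->E D-1->D E-0->E E-1->E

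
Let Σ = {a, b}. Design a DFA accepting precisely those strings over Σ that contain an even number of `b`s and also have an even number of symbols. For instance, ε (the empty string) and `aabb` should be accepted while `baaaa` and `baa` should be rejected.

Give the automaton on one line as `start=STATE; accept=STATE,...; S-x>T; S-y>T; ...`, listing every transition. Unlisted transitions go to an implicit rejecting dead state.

start=q0; accept=q0; q0-a>q1; q0-b>q2; q1-a>q0; q1-b>q3; q2-a>q3; q2-b>q0; q3-a>q2; q3-b>q1

Build one automaton per condition and run them in lockstep. The first has 2 states tracking the count of `b`s modulo 2; the second has 2 states tracking the input length modulo 2. A product state is a pair (one from each), accepting exactly when both do.
4 states suffice.
        a   b  
>* q0   q1  q2 
   q1   q0  q3 
   q2   q3  q0 
   q3   q2  q1 
(> = start, * = accepting)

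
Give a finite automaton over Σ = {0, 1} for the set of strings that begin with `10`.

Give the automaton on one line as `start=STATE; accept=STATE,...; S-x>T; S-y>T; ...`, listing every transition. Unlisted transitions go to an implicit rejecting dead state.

start=q0; accept=q2; q0-0>q3; q0-1>q1; q1-0>q2; q1-1>q3; q2-0>q2; q2-1>q2; q3-0>q3; q3-1>q3

Check the first 2 symbols one by one: q0 through q1 record how many have matched `10` so far; any wrong symbol goes to the dead state q3. After all 2 match we enter the accepting sink q2.
A 4-state machine:
        0   1  
>  q0   q3  q1 
   q1   q2  q3 
 * q2   q2  q2 
   q3   q3  q3 
(> = start, * = accepting)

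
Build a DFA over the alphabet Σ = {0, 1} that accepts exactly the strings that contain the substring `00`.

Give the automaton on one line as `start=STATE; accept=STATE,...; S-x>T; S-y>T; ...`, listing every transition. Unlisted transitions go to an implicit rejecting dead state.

Track how much of `00` has been matched so far: state S0 is no progress, S2 is the absorbing accept state reached once `00` has occurred. Intermediate states record partial matches; on a mismatch, fall back to the longest reusable overlap.
With 3 states:
        0   1  
>  S0   S1  S0 
   S1   S2  S0 
 * S2   S2  S2 
(> = start, * = accepting)

start=S0; accept=S2; S0-0>S1; S0-1>S0; S1-0>S2; S1-1>S0; S2-0>S2; S2-1>S2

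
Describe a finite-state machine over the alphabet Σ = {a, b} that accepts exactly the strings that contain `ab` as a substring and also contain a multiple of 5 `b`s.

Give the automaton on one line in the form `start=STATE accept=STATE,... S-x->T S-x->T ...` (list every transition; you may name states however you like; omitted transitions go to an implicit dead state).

Handle the two conditions separately and then intersect. One (3 states) tracks whether and how much of `ab` has been seen; the other (5 states) tracks the count of `b`s modulo 5. Each combined state is a pair, one component from each; accept when both components accept.
With 15 states:
          a    b  
>  q0     q1   q2 
   q1     q1   q3 
   q2     q4   q5 
   q3     q3   q6 
   q4     q4   q6 
   q5     q7   q8 
   q6     q6   q9 
   q7     q7   q9 
   q8    q10  q11 
   q9     q9  q12 
   q10   q10  q12 
   q11   q13   q0 
   q12   q12  q14 
   q13   q13  q14 
 * q14   q14   q3 
(> = start, * = accepting)

start=q0 accept=q14 q0-a->q1 q0-b->q2 q1-a->q1 q1-b->q3 q2-a->q4 q2-b->q5 q3-a->q3 q3-b->q6 q4-a->q4 q4-b->q6 q5-a->q7 q5-b->q8 q6-a->q6 q6-b->q9 q7-a->q7 q7-b->q9 q8-a->q10 q8-b->q11 q9-a->q9 q9-b->q12 q10-a->q10 q10-b->q12 q11-a->q13 q11-b->q0 q12-a->q12 q12-b->q14 q13-a->q13 q13-b->q14 q14-a->q14 q14-b->q3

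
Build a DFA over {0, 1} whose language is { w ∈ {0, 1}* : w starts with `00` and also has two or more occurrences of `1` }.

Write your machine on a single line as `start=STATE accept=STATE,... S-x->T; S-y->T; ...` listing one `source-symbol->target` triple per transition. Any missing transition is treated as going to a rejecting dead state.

Build one automaton per condition and run them in lockstep. The first has 4 states tracking whether the input so far still matches the prefix `00`; the second has 4 states tracking the count of `1`s, saturating at 3. A product state is a pair (one from each), accepting exactly when both do.
9 states suffice.
        0   1  
>  S0   S1  S2 
   S1   S3  S2 
   S2   S2  S4 
   S3   S3  S5 
   S4   S4  S6 
   S5   S5  S7 
   S6   S6  S6 
 * S7   S7  S8 
 * S8   S8  S8 
(> = start, * = accepting)

start=S0; accept=S7,S8; S0-0->S1; S0-1->S2; S1-0->S3; S1-1->S2; S2-0->S2; S2-1->S4; S3-0->S3; S3-1->S5; S4-0->S4; S4-1->S6; S5-0->S5; S5-1->S7; S6-0->S6; S6-1->S6; S7-0->S7; S7-1->S8; S8-0->S8; S8-1->S8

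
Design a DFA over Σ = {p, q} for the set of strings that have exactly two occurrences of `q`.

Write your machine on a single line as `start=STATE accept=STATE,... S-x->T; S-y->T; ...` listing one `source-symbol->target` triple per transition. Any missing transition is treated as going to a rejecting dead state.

Only the number of `q`s matters, and only up to 3. Make a chain S0 → S1 → S2 → S3 advanced by each `q` (with S3 absorbing); every other symbol self-loops. The accepting set is {S2}.
A 4-state machine:
        p   q  
>  S0   S0  S1 
   S1   S1  S2 
 * S2   S2  S3 
   S3   S3  S3 
(> = start, * = accepting)

start=S0; accept=S2; S0-p->S0; S0-q->S1; S1-p->S1; S1-q->S2; S2-p->S2; S2-q->S3; S3-p->S3; S3-q->S3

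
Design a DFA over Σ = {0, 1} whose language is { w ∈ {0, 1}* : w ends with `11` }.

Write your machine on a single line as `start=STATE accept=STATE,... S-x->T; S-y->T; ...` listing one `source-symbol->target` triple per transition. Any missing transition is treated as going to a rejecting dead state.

start=q0; accept=q2; q0-0->q0; q0-1->q1; q1-0->q0; q1-1->q2; q2-0->q0; q2-1->q2

Let each state record the length of the longest suffix of the input read so far that is also a prefix of `11`. q1 means the last symbol is `1`; q2 means the last 2 symbols are `11`. Accept only at q2, where the string currently ends in `11`.
3 states suffice.
        0   1  
>  q0   q0  q1 
   q1   q0  q2 
 * q2   q0  q2 
(> = start, * = accepting)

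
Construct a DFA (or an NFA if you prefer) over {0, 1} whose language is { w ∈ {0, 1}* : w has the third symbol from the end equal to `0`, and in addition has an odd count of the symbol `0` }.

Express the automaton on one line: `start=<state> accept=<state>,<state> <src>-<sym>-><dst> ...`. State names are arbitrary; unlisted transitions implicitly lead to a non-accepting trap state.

Handle the two conditions separately and then intersect. One (15 states) tracks the last 3 symbols read; the other (2 states) tracks the count of `0`s modulo 2. Each combined state is a pair, one component from each; accept when both components accept. After merging equivalent states the machine shrinks.
A 12-state machine:
          0    1  
>  S0     S1   S0 
   S1     S2   S3 
   S2     S4   S5 
   S3     S6   S7 
 * S4     S2   S8 
   S5     S9   S0 
   S6    S10   S5 
 * S7     S6  S11 
 * S8     S6   S7 
 * S9     S2   S3 
   S10    S2   S8 
   S11    S6  S11 
(> = start, * = accepting)

start=S0 accept=S4,S7,S8,S9 S0-0->S1 S0-1->S0 S1-0->S2 S1-1->S3 S2-0->S4 S2-1->S5 S3-0->S6 S3-1->S7 S4-0->S2 S4-1->S8 S5-0->S9 S5-1->S0 S6-0->S10 S6-1->S5 S7-0->S6 S7-1->S11 S8-0->S6 S8-1->S7 S9-0->S2 S9-1->S3 S10-0->S2 S10-1->S8 S11-0->S6 S11-1->S11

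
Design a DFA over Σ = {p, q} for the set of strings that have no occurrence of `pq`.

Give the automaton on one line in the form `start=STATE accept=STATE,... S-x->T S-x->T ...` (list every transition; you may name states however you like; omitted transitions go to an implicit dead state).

start=s0 accept=s0,s1 s0-p->s1 s0-q->s0 s1-p->s1 s1-q->s2 s2-p->s2 s2-q->s2

Track partial matches of the forbidden pattern `pq`. State s2 is a dead state reached once `pq` has occurred; every other state accepts. s0 means no part of `pq` is currently matched.
3 states suffice.
        p   q  
>* s0   s1  s0 
 * s1   s1  s2 
   s2   s2  s2 
(> = start, * = accepting)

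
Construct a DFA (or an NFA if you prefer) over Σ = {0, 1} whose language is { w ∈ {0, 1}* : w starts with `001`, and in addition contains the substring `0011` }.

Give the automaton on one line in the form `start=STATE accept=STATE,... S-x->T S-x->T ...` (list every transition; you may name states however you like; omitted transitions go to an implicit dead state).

start=S0 accept=S9 S0-0->S1 S0-1->S2 S1-0->S3 S1-1->S2 S2-0->S4 S2-1->S2 S3-0->S5 S3-1->S6 S4-0->S5 S4-1->S2 S5-0->S5 S5-1->S7 S6-0->S8 S6-1->S9 S7-0->S4 S7-1->S10 S8-0->S11 S8-1->S12 S9-0->S9 S9-1->S9 S10-0->S10 S10-1->S10 S11-0->S11 S11-1->S6 S12-0->S8 S12-1->S12

Run two small machines in parallel and take their product. The first has 5 states tracking whether the input so far still matches the prefix `001`; the second has 5 states tracking whether and how much of `0011` has been seen. A product state is a pair (one from each), accepting exactly when both do.
A 13-state machine:
          0    1  
>  S0     S1   S2 
   S1     S3   S2 
   S2     S4   S2 
   S3     S5   S6 
   S4     S5   S2 
   S5     S5   S7 
   S6     S8   S9 
   S7     S4  S10 
   S8    S11  S12 
 * S9     S9   S9 
   S10   S10  S10 
   S11   S11   S6 
   S12    S8  S12 
(> = start, * = accepting)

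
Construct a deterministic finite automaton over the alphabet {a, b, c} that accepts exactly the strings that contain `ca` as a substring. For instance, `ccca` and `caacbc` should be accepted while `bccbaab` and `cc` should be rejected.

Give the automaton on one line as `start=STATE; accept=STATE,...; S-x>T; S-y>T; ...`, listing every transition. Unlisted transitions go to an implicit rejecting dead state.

Track how much of `ca` has been matched so far: state S0 is no progress, S2 is the absorbing accept state reached once `ca` has occurred. Intermediate states record partial matches; on a mismatch, fall back to the longest reusable overlap.
With 3 states:
        a   b   c  
>  S0   S0  S0  S1 
   S1   S2  S0  S1 
 * S2   S2  S2  S2 
(> = start, * = accepting)

start=S0; accept=S2; S0-a>S0; S0-b>S0; S0-c>S1; S1-a>S2; S1-b>S0; S1-c>S1; S2-a>S2; S2-b>S2; S2-c>S2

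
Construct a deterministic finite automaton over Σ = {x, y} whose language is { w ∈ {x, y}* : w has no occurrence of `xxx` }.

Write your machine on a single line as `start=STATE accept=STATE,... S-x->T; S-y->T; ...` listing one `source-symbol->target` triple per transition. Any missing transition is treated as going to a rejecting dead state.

start=q0; accept=q0,q1,q2; q0-x->q1; q0-y->q0; q1-x->q2; q1-y->q0; q2-x->q3; q2-y->q0; q3-x->q3; q3-y->q3

Track partial matches of the forbidden pattern `xxx`. State q3 is a dead state reached once `xxx` has occurred; every other state accepts. q0 means no part of `xxx` is currently matched.
With 4 states:
        x   y  
>* q0   q1  q0 
 * q1   q2  q0 
 * q2   q3  q0 
   q3   q3  q3 
(> = start, * = accepting)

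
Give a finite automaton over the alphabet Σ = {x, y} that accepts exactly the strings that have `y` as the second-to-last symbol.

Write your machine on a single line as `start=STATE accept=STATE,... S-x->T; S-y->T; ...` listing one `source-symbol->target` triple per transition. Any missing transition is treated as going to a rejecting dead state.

start=s0; accept=s5,s6; s0-x->s1; s0-y->s2; s1-x->s3; s1-y->s4; s2-x->s5; s2-y->s6; s3-x->s3; s3-y->s4; s4-x->s5; s4-y->s6; s5-x->s3; s5-y->s4; s6-x->s5; s6-y->s6

Because acceptance depends on a position counted from the end, the machine has to buffer the most recent 2 symbols. Make each state the string of the last up-to-2 symbols read; on input `x` shift the window left and append `x`. Accept when the buffered window has length 2 and begins with `y`.
With 7 states:
        x   y  
>  s0   s1  s2 
   s1   s3  s4 
   s2   s5  s6 
   s3   s3  s4 
   s4   s5  s6 
 * s5   s3  s4 
 * s6   s5  s6 
(> = start, * = accepting)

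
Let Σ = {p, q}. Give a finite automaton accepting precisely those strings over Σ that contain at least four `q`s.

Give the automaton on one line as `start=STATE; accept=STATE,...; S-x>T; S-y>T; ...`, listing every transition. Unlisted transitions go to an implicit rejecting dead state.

Count `q`s, saturating at 5: states s0 through s4 mean 0 through 4 `q`s seen; s5 means more than 4. Each `q` increments (capped at s5); other symbols loop. Accept from {s4, s5}.
With 6 states:
        p   q  
>  s0   s0  s1 
   s1   s1  s2 
   s2   s2  s3 
   s3   s3  s4 
 * s4   s4  s5 
 * s5   s5  s5 
(> = start, * = accepting)

start=s0; accept=s4,s5; s0-p>s0; s0-q>s1; s1-p>s1; s1-q>s2; s2-p>s2; s2-q>s3; s3-p>s3; s3-q>s4; s4-p>s4; s4-q>s5; s5-p>s5; s5-q>s5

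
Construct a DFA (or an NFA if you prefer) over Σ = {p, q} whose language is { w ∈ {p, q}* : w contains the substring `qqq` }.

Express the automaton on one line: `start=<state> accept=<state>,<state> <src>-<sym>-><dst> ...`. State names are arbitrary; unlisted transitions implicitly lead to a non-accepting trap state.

start=A accept=D A-p->A A-q->B B-p->A B-q->C C-p->A C-q->D D-p->D D-q->D

Track how much of `qqq` has been matched so far: state A is no progress, D is the absorbing accept state reached once `qqq` has occurred. Intermediate states record partial matches; on a mismatch, fall back to the longest reusable overlap.
With 4 states:
       p  q 
>  A   A  B 
   B   A  C 
   C   A  D 
 * D   D  D 
(> = start, * = accepting)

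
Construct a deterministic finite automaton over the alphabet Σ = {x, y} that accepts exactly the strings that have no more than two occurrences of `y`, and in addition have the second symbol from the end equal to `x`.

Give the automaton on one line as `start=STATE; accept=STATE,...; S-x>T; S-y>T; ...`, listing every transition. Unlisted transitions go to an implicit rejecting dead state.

Run two small machines in parallel and take their product. The first has 4 states tracking the count of `y`s, saturating at 3; the second has 7 states tracking the last 2 symbols read. A product state is a pair (one from each), accepting exactly when both do. Minimizing collapses redundant product states.
A 12-state machine:
          x    y  
>  q0     q1   q2 
   q1     q3   q4 
   q2     q5   q6 
 * q3     q3   q4 
 * q4     q5   q6 
   q5     q7   q8 
   q6     q9  q10 
 * q7     q7   q8 
 * q8     q9  q10 
   q9    q11  q10 
   q10   q10  q10 
 * q11   q11  q10 
(> = start, * = accepting)

start=q0; accept=q3,q4,q7,q8,q11; q0-x>q1; q0-y>q2; q1-x>q3; q1-y>q4; q2-x>q5; q2-y>q6; q3-x>q3; q3-y>q4; q4-x>q5; q4-y>q6; q5-x>q7; q5-y>q8; q6-x>q9; q6-y>q10; q7-x>q7; q7-y>q8; q8-x>q9; q8-y>q10; q9-x>q11; q9-y>q10; q10-x>q10; q10-y>q10; q11-x>q11; q11-y>q10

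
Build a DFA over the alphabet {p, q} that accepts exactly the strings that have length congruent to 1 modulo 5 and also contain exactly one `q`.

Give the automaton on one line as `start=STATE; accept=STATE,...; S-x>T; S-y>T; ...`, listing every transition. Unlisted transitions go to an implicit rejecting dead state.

start=S0; accept=S2; S0-p>S1; S0-q>S2; S1-p>S3; S1-q>S4; S2-p>S4; S2-q>S5; S3-p>S6; S3-q>S7; S4-p>S7; S4-q>S8; S5-p>S8; S5-q>S8; S6-p>S9; S6-q>S10; S7-p>S10; S7-q>S11; S8-p>S11; S8-q>S11; S9-p>S0; S9-q>S12; S10-p>S12; S10-q>S13; S11-p>S13; S11-q>S13; S12-p>S2; S12-q>S14; S13-p>S14; S13-q>S14; S14-p>S5; S14-q>S5

Handle the two conditions separately and then intersect. The first has 5 states tracking the input length modulo 5; the second has 3 states tracking the count of `q`s, saturating at 2. A product state is a pair (one from each), accepting exactly when both do.
A 15-state machine:
          p    q  
>  S0     S1   S2 
   S1     S3   S4 
 * S2     S4   S5 
   S3     S6   S7 
   S4     S7   S8 
   S5     S8   S8 
   S6     S9  S10 
   S7    S10  S11 
   S8    S11  S11 
   S9     S0  S12 
   S10   S12  S13 
   S11   S13  S13 
   S12    S2  S14 
   S13   S14  S14 
   S14    S5   S5 
(> = start, * = accepting)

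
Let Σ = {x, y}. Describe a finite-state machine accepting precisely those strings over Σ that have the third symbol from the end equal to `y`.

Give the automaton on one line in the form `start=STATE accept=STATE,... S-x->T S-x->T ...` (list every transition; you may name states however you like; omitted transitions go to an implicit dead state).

start=S0 accept=S11,S12,S13,S14 S0-x->S1 S0-y->S2 S1-x->S3 S1-y->S4 S2-x->S5 S2-y->S6 S3-x->S7 S3-y->S8 S4-x->S9 S4-y->S10 S5-x->S11 S5-y->S12 S6-x->S13 S6-y->S14 S7-x->S7 S7-y->S8 S8-x->S9 S8-y->S10 S9-x->S11 S9-y->S12 S10-x->S13 S10-y->S14 S11-x->S7 S11-y->S8 S12-x->S9 S12-y->S10 S13-x->S11 S13-y->S12 S14-x->S13 S14-y->S14

Because acceptance depends on a position counted from the end, the machine has to buffer the most recent 3 symbols. Make each state the string of the last up-to-3 symbols read; on input `x` shift the window left and append `x`. Accept when the buffered window has length 3 and begins with `y`.
With 15 states:
          x    y  
>  S0     S1   S2 
   S1     S3   S4 
   S2     S5   S6 
   S3     S7   S8 
   S4     S9  S10 
   S5    S11  S12 
   S6    S13  S14 
   S7     S7   S8 
   S8     S9  S10 
   S9    S11  S12 
   S10   S13  S14 
 * S11    S7   S8 
 * S12    S9  S10 
 * S13   S11  S12 
 * S14   S13  S14 
(> = start, * = accepting)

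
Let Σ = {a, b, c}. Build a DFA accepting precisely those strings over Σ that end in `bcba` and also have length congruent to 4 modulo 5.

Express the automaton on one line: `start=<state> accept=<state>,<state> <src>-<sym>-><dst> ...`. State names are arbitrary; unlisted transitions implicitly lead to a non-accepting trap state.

start=q0 accept=q8 q0-a->q1 q0-b->q2 q0-c->q1 q1-a->q3 q1-b->q3 q1-c->q3 q2-a->q3 q2-b->q3 q2-c->q4 q3-a->q5 q3-b->q5 q3-c->q5 q4-a->q5 q4-b->q6 q4-c->q5 q5-a->q7 q5-b->q7 q5-c->q7 q6-a->q8 q6-b->q7 q6-c->q7 q7-a->q0 q7-b->q0 q7-c->q0 q8-a->q0 q8-b->q0 q8-c->q0

Build one automaton per condition and run them in lockstep. One (5 states) tracks how much of the suffix `bcba` has currently been matched; the other (5 states) tracks the input length modulo 5. Each combined state is a pair, one component from each; accept when both components accept. Minimizing collapses redundant product states.
A 9-state machine:
        a   b   c  
>  q0   q1  q2  q1 
   q1   q3  q3  q3 
   q2   q3  q3  q4 
   q3   q5  q5  q5 
   q4   q5  q6  q5 
   q5   q7  q7  q7 
   q6   q8  q7  q7 
   q7   q0  q0  q0 
 * q8   q0  q0  q0 
(> = start, * = accepting)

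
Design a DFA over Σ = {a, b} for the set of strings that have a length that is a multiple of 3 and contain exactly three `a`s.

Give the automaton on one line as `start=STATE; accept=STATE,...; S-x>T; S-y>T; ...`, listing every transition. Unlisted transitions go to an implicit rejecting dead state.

Build one automaton per condition and run them in lockstep. The first has 3 states tracking the input length modulo 3; the second has 5 states tracking the count of `a`s, saturating at 4. A product state is a pair (one from each), accepting exactly when both do. After merging equivalent states the machine shrinks.
          a    b  
>  s0     s1   s2 
   s1     s3   s4 
   s2     s4   s5 
   s3     s6   s7 
   s4     s7   s8 
   s5     s8   s0 
 * s6     s9  s10 
   s7    s10  s11 
   s8    s11   s1 
   s9     s9   s9 
   s10    s9  s12 
   s11   s12   s3 
   s12    s9   s6 
(> = start, * = accepting)

start=s0; accept=s6; s0-a>s1; s0-b>s2; s1-a>s3; s1-b>s4; s2-a>s4; s2-b>s5; s3-a>s6; s3-b>s7; s4-a>s7; s4-b>s8; s5-a>s8; s5-b>s0; s6-a>s9; s6-b>s10; s7-a>s10; s7-b>s11; s8-a>s11; s8-b>s1; s9-a>s9; s9-b>s9; s10-a>s9; s10-b>s12; s11-a>s12; s11-b>s3; s12-a>s9; s12-b>s6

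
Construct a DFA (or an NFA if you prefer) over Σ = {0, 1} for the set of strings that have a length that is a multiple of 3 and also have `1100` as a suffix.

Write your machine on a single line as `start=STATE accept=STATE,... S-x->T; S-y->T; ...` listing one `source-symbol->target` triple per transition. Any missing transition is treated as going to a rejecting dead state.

start=s0; accept=s6; s0-0->s1; s0-1->s1; s1-0->s2; s1-1->s2; s2-0->s0; s2-1->s3; s3-0->s1; s3-1->s4; s4-0->s5; s4-1->s2; s5-0->s6; s5-1->s3; s6-0->s1; s6-1->s1

Run two small machines in parallel and take their product. One (3 states) tracks the input length modulo 3; the other (5 states) tracks how much of the suffix `1100` has currently been matched. Each combined state is a pair, one component from each; accept when both components accept. Minimizing collapses redundant product states.
7 states suffice.
        0   1  
>  s0   s1  s1 
   s1   s2  s2 
   s2   s0  s3 
   s3   s1  s4 
   s4   s5  s2 
   s5   s6  s3 
 * s6   s1  s1 
(> = start, * = accepting)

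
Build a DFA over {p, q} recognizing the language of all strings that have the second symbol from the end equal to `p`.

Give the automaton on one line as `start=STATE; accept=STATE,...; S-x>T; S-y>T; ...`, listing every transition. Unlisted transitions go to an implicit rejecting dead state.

start=S0; accept=S3,S4; S0-p>S1; S0-q>S2; S1-p>S3; S1-q>S4; S2-p>S5; S2-q>S6; S3-p>S3; S3-q>S4; S4-p>S5; S4-q>S6; S5-p>S3; S5-q>S4; S6-p>S5; S6-q>S6

A DFA must remember the last 2 symbols (since which symbol is second-to-last isn't known until the input ends). Use one state per possible window of the last ≤2 symbols; accept from those whose window starts with `p`.
A 7-state machine:
        p   q  
>  S0   S1  S2 
   S1   S3  S4 
   S2   S5  S6 
 * S3   S3  S4 
 * S4   S5  S6 
   S5   S3  S4 
   S6   S5  S6 
(> = start, * = accepting)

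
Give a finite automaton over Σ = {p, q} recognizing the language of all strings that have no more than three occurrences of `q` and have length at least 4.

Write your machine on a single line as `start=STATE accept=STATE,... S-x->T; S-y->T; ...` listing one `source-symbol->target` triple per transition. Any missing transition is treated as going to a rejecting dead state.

start=S0; accept=S10,S11,S12,S13; S0-p->S1; S0-q->S2; S1-p->S3; S1-q->S4; S2-p->S4; S2-q->S5; S3-p->S6; S3-q->S7; S4-p->S7; S4-q->S8; S5-p->S8; S5-q->S9; S6-p->S10; S6-q->S11; S7-p->S11; S7-q->S12; S8-p->S12; S8-q->S13; S9-p->S13; S9-q->S14; S10-p->S10; S10-q->S11; S11-p->S11; S11-q->S12; S12-p->S12; S12-q->S13; S13-p->S13; S13-q->S14; S14-p->S14; S14-q->S14

Build one automaton per condition and run them in lockstep. One (5 states) tracks the count of `q`s, saturating at 4; the other (6 states) tracks the input length, saturating at 5. Each combined state is a pair, one component from each; accept when both components accept. Equivalent product states are then merged.
A 15-state machine:
          p    q  
>  S0     S1   S2 
   S1     S3   S4 
   S2     S4   S5 
   S3     S6   S7 
   S4     S7   S8 
   S5     S8   S9 
   S6    S10  S11 
   S7    S11  S12 
   S8    S12  S13 
   S9    S13  S14 
 * S10   S10  S11 
 * S11   S11  S12 
 * S12   S12  S13 
 * S13   S13  S14 
   S14   S14  S14 
(> = start, * = accepting)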